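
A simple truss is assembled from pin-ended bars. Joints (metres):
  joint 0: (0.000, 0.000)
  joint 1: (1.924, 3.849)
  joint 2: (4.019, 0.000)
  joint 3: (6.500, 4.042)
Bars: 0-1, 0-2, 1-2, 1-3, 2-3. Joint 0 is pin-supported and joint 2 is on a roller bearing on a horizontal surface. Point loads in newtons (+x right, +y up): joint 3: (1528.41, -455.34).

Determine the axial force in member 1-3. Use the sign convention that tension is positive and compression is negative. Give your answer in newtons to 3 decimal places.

N=4 nodes, M=5 members, R=3 reactions → 2N=8, M+R=8
member 0 (0-1): L=4.3031, (cx,cy)=(0.4471,0.8945)
member 1 (0-2): L=4.0190, (cx,cy)=(1.0000,0.0000)
member 2 (1-2): L=4.3822, (cx,cy)=(0.4781,-0.8783)
member 3 (1-3): L=4.5801, (cx,cy)=(0.9991,0.0421)
member 4 (2-3): L=4.7427, (cx,cy)=(0.5231,0.8523)
solve A·x = −loads:
  F[0-1] = +2032.7555 N (tension)
  F[0-2] = +619.5231 N (tension)
  F[1-2] = -1981.0135 N (compression)
  F[1-3] = +1857.5971 N (tension)
  F[2-3] = -626.1215 N (compression)
  Rx@0 = -1528.4100 N
  Ry@0 = -1818.2463 N
  Ry@2 = +2273.5863 N

1857.597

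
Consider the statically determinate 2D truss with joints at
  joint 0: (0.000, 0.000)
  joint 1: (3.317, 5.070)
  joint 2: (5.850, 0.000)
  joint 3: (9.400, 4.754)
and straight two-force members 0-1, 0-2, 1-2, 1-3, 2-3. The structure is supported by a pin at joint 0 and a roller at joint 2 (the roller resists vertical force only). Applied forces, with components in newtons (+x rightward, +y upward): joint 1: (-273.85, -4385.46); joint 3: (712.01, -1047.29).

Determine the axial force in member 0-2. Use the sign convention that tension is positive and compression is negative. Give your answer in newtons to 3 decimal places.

N=4 nodes, M=5 members, R=3 reactions → 2N=8, M+R=8
member 0 (0-1): L=6.0587, (cx,cy)=(0.5475,0.8368)
member 1 (0-2): L=5.8500, (cx,cy)=(1.0000,0.0000)
member 2 (1-2): L=5.6675, (cx,cy)=(0.4469,-0.8946)
member 3 (1-3): L=6.0912, (cx,cy)=(0.9987,-0.0519)
member 4 (2-3): L=5.9332, (cx,cy)=(0.5983,0.8013)
solve A·x = −loads:
  F[0-1] = -1101.8565 N (compression)
  F[0-2] = +1041.4051 N (tension)
  F[1-2] = -3955.1162 N (compression)
  F[1-3] = +1440.2094 N (tension)
  F[2-3] = -1213.8184 N (compression)
  Rx@0 = -438.1600 N
  Ry@0 = +922.0538 N
  Ry@2 = +4510.6962 N

1041.405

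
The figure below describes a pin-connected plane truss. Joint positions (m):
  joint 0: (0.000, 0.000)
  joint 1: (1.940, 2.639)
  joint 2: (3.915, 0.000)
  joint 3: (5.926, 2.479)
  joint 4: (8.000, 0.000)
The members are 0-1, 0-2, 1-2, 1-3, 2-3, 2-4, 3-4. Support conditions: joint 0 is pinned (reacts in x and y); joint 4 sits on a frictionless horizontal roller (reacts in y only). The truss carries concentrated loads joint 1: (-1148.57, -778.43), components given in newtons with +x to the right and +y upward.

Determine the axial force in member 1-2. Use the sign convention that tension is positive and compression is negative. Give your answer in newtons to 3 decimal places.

222.249

N=5 nodes, M=7 members, R=3 reactions → 2N=10, M+R=10
member 0 (0-1): L=3.2754, (cx,cy)=(0.5923,0.8057)
member 1 (0-2): L=3.9150, (cx,cy)=(1.0000,0.0000)
member 2 (1-2): L=3.2962, (cx,cy)=(0.5992,-0.8006)
member 3 (1-3): L=3.9892, (cx,cy)=(0.9992,-0.0401)
member 4 (2-3): L=3.1921, (cx,cy)=(0.6300,0.7766)
member 5 (2-4): L=4.0850, (cx,cy)=(1.0000,0.0000)
member 6 (3-4): L=3.2322, (cx,cy)=(0.6417,-0.7670)
solve A·x = −loads:
  F[0-1] = -1202.0937 N (compression)
  F[0-2] = -436.5663 N (compression)
  F[1-2] = +222.2489 N (tension)
  F[1-3] = +303.6447 N (tension)
  F[2-3] = -229.1219 N (compression)
  F[2-4] = -159.0557 N (compression)
  F[3-4] = +247.8760 N (tension)
  Rx@0 = +1148.5700 N
  Ry@0 = +968.5453 N
  Ry@4 = -190.1153 N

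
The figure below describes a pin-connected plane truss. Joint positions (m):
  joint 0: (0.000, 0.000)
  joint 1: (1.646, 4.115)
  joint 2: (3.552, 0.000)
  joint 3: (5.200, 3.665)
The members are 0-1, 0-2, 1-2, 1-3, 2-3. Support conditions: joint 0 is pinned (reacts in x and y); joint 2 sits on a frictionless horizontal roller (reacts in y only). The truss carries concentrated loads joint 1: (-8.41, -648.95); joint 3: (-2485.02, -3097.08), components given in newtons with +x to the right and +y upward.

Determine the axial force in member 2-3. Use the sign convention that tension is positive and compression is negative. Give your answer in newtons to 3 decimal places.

-3539.267

N=4 nodes, M=5 members, R=3 reactions → 2N=8, M+R=8
member 0 (0-1): L=4.4320, (cx,cy)=(0.3714,0.9285)
member 1 (0-2): L=3.5520, (cx,cy)=(1.0000,0.0000)
member 2 (1-2): L=4.5350, (cx,cy)=(0.4203,-0.9074)
member 3 (1-3): L=3.5824, (cx,cy)=(0.9921,-0.1256)
member 4 (2-3): L=4.0185, (cx,cy)=(0.4101,0.9120)
solve A·x = −loads:
  F[0-1] = -1599.5141 N (compression)
  F[0-2] = -1899.3854 N (compression)
  F[1-2] = +1065.7229 N (tension)
  F[1-3] = -1041.7975 N (compression)
  F[2-3] = -3539.2668 N (compression)
  Rx@0 = +2493.4300 N
  Ry@0 = +1485.1116 N
  Ry@2 = +2260.9184 N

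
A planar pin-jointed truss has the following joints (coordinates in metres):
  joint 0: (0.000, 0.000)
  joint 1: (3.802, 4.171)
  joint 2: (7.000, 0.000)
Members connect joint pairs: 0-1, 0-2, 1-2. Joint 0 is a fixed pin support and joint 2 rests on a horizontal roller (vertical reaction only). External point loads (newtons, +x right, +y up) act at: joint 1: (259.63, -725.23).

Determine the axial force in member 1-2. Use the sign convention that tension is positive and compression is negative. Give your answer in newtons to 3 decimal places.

N=3 nodes, M=3 members, R=3 reactions → 2N=6, M+R=6
member 0 (0-1): L=5.6438, (cx,cy)=(0.6737,0.7390)
member 1 (0-2): L=7.0000, (cx,cy)=(1.0000,0.0000)
member 2 (1-2): L=5.2559, (cx,cy)=(0.6085,-0.7936)
solve A·x = −loads:
  F[0-1] = -238.9908 N (compression)
  F[0-2] = +420.6285 N (tension)
  F[1-2] = -691.3008 N (compression)
  Rx@0 = -259.6300 N
  Ry@0 = +176.6241 N
  Ry@2 = +548.6059 N

-691.301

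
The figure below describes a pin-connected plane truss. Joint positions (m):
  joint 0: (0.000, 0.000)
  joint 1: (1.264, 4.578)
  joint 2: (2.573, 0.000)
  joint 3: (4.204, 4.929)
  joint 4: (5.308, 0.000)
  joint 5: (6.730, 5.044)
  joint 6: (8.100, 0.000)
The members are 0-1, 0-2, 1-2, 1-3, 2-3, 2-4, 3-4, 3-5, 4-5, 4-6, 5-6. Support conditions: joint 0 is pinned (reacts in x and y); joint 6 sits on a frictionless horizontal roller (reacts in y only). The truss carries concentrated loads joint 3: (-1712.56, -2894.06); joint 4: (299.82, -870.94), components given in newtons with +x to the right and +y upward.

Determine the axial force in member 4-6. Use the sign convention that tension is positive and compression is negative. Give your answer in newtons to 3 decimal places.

N=7 nodes, M=11 members, R=3 reactions → 2N=14, M+R=14
member 0 (0-1): L=4.7493, (cx,cy)=(0.2661,0.9639)
member 1 (0-2): L=2.5730, (cx,cy)=(1.0000,0.0000)
member 2 (1-2): L=4.7615, (cx,cy)=(0.2749,-0.9615)
member 3 (1-3): L=2.9609, (cx,cy)=(0.9929,0.1185)
member 4 (2-3): L=5.1918, (cx,cy)=(0.3141,0.9494)
member 5 (2-4): L=2.7350, (cx,cy)=(1.0000,0.0000)
member 6 (3-4): L=5.0511, (cx,cy)=(0.2186,-0.9758)
member 7 (3-5): L=2.5286, (cx,cy)=(0.9990,0.0455)
member 8 (4-5): L=5.2406, (cx,cy)=(0.2713,0.9625)
member 9 (4-6): L=2.7920, (cx,cy)=(1.0000,0.0000)
member 10 (5-6): L=5.2267, (cx,cy)=(0.2621,-0.9650)
solve A·x = −loads:
  F[0-1] = -2836.6463 N (compression)
  F[0-2] = -657.7810 N (compression)
  F[1-2] = +2659.3894 N (tension)
  F[1-3] = -1496.6191 N (compression)
  F[2-3] = -2693.2673 N (compression)
  F[2-4] = +919.4071 N (tension)
  F[3-4] = -190.6429 N (compression)
  F[3-5] = -578.5178 N (compression)
  F[4-5] = +1098.1739 N (tension)
  F[4-6] = +279.9382 N (tension)
  F[5-6] = -1068.0035 N (compression)
  Rx@0 = +1412.7400 N
  Ry@0 = +2734.3371 N
  Ry@6 = +1030.6629 N

279.938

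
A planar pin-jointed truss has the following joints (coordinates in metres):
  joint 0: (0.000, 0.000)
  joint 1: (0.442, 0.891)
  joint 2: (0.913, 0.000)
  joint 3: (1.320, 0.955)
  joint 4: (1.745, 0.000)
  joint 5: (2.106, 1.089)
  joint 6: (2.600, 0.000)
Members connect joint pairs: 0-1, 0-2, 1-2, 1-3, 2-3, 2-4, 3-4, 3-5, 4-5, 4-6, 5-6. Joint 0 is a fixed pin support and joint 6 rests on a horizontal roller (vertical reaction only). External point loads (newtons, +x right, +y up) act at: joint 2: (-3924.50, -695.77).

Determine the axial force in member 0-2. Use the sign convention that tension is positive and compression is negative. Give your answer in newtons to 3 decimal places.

N=7 nodes, M=11 members, R=3 reactions → 2N=14, M+R=14
member 0 (0-1): L=0.9946, (cx,cy)=(0.4444,0.8958)
member 1 (0-2): L=0.9130, (cx,cy)=(1.0000,0.0000)
member 2 (1-2): L=1.0078, (cx,cy)=(0.4673,-0.8841)
member 3 (1-3): L=0.8803, (cx,cy)=(0.9974,0.0727)
member 4 (2-3): L=1.0381, (cx,cy)=(0.3921,0.9199)
member 5 (2-4): L=0.8320, (cx,cy)=(1.0000,0.0000)
member 6 (3-4): L=1.0453, (cx,cy)=(0.4066,-0.9136)
member 7 (3-5): L=0.7973, (cx,cy)=(0.9858,0.1681)
member 8 (4-5): L=1.1473, (cx,cy)=(0.3147,0.9492)
member 9 (4-6): L=0.8550, (cx,cy)=(1.0000,0.0000)
member 10 (5-6): L=1.1958, (cx,cy)=(0.4131,-0.9107)
solve A·x = −loads:
  F[0-1] = -503.9433 N (compression)
  F[0-2] = -3700.5495 N (compression)
  F[1-2] = +473.9166 N (tension)
  F[1-3] = -446.6127 N (compression)
  F[2-3] = +300.8794 N (tension)
  F[2-4] = +327.4686 N (tension)
  F[3-4] = -305.3629 N (compression)
  F[3-5] = -206.2470 N (compression)
  F[4-5] = +293.9132 N (tension)
  F[4-6] = +110.8312 N (tension)
  F[5-6] = -268.2852 N (compression)
  Rx@0 = +3924.5000 N
  Ry@0 = +451.4477 N
  Ry@6 = +244.3223 N

-3700.550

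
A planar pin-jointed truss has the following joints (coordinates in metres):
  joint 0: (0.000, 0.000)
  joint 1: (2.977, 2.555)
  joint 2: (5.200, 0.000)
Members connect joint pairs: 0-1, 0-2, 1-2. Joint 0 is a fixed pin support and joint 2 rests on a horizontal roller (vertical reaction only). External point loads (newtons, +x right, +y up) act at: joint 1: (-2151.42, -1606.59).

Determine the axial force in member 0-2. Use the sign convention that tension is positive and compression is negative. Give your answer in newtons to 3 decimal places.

N=3 nodes, M=3 members, R=3 reactions → 2N=6, M+R=6
member 0 (0-1): L=3.9231, (cx,cy)=(0.7588,0.6513)
member 1 (0-2): L=5.2000, (cx,cy)=(1.0000,0.0000)
member 2 (1-2): L=3.3867, (cx,cy)=(0.6564,-0.7544)
solve A·x = −loads:
  F[0-1] = -2677.6887 N (compression)
  F[0-2] = -119.4757 N (compression)
  F[1-2] = +182.0192 N (tension)
  Rx@0 = +2151.4200 N
  Ry@0 = +1743.9092 N
  Ry@2 = -137.3192 N

-119.476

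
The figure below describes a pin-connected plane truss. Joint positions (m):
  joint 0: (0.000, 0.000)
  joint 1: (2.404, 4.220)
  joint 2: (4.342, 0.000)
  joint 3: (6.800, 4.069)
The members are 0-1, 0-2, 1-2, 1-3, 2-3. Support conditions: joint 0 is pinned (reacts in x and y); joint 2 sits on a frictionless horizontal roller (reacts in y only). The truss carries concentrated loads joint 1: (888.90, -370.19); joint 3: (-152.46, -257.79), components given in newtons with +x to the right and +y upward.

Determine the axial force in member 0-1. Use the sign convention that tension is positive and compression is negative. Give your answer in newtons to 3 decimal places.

807.634

N=4 nodes, M=5 members, R=3 reactions → 2N=8, M+R=8
member 0 (0-1): L=4.8567, (cx,cy)=(0.4950,0.8689)
member 1 (0-2): L=4.3420, (cx,cy)=(1.0000,0.0000)
member 2 (1-2): L=4.6437, (cx,cy)=(0.4173,-0.9088)
member 3 (1-3): L=4.3986, (cx,cy)=(0.9994,-0.0343)
member 4 (2-3): L=4.7538, (cx,cy)=(0.5171,0.8559)
solve A·x = −loads:
  F[0-1] = +807.6343 N (tension)
  F[0-2] = +336.6728 N (tension)
  F[1-2] = -1179.6997 N (compression)
  F[1-3] = +3.2012 N (tension)
  F[2-3] = -301.0463 N (compression)
  Rx@0 = -736.4400 N
  Ry@0 = -701.7545 N
  Ry@2 = +1329.7345 N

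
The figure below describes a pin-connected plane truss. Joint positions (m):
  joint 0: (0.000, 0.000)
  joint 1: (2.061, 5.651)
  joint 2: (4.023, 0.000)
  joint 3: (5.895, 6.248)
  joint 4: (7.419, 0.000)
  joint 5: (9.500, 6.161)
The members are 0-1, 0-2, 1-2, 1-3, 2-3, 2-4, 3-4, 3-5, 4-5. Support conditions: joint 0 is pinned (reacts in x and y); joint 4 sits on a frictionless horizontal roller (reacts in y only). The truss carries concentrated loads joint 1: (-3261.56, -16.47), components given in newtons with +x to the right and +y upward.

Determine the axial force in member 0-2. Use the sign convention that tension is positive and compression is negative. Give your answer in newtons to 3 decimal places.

-2351.160

N=6 nodes, M=9 members, R=3 reactions → 2N=12, M+R=12
member 0 (0-1): L=6.0151, (cx,cy)=(0.3426,0.9395)
member 1 (0-2): L=4.0230, (cx,cy)=(1.0000,0.0000)
member 2 (1-2): L=5.9819, (cx,cy)=(0.3280,-0.9447)
member 3 (1-3): L=3.8802, (cx,cy)=(0.9881,0.1539)
member 4 (2-3): L=6.5224, (cx,cy)=(0.2870,0.9579)
member 5 (2-4): L=3.3960, (cx,cy)=(1.0000,0.0000)
member 6 (3-4): L=6.4312, (cx,cy)=(0.2370,-0.9715)
member 7 (3-5): L=3.6060, (cx,cy)=(0.9997,-0.0241)
member 8 (4-5): L=6.5030, (cx,cy)=(0.3200,0.9474)
solve A·x = −loads:
  F[0-1] = -2657.0383 N (compression)
  F[0-2] = -2351.1597 N (compression)
  F[1-2] = +2857.9724 N (tension)
  F[1-3] = +1430.8132 N (tension)
  F[2-3] = -2818.4533 N (compression)
  F[2-4] = -604.8514 N (compression)
  F[3-4] = +2552.4332 N (tension)
  F[3-5] = +0.0000 N (tension)
  F[4-5] = -0.0000 N (compression)
  Rx@0 = +3261.5600 N
  Ry@0 = +2496.2019 N
  Ry@4 = -2479.7319 N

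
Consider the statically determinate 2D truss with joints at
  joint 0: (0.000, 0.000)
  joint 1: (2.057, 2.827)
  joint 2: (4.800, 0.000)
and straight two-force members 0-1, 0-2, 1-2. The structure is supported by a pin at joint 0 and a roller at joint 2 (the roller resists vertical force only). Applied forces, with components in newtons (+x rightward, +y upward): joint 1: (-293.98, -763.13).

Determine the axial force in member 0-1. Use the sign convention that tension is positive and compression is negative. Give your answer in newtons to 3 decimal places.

-753.449

N=3 nodes, M=3 members, R=3 reactions → 2N=6, M+R=6
member 0 (0-1): L=3.4962, (cx,cy)=(0.5884,0.8086)
member 1 (0-2): L=4.8000, (cx,cy)=(1.0000,0.0000)
member 2 (1-2): L=3.9390, (cx,cy)=(0.6964,-0.7177)
solve A·x = −loads:
  F[0-1] = -753.4491 N (compression)
  F[0-2] = +149.3184 N (tension)
  F[1-2] = -214.4258 N (compression)
  Rx@0 = +293.9800 N
  Ry@0 = +609.2390 N
  Ry@2 = +153.8910 N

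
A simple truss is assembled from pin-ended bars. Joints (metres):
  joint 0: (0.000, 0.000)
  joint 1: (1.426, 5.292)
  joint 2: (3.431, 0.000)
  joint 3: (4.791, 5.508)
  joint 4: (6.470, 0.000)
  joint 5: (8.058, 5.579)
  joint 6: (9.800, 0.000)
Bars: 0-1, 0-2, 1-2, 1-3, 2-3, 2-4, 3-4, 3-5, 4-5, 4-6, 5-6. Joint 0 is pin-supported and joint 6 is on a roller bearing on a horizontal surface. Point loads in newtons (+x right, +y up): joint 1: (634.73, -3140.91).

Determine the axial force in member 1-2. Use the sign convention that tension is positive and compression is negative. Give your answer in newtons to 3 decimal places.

-919.771

N=7 nodes, M=11 members, R=3 reactions → 2N=14, M+R=14
member 0 (0-1): L=5.4808, (cx,cy)=(0.2602,0.9656)
member 1 (0-2): L=3.4310, (cx,cy)=(1.0000,0.0000)
member 2 (1-2): L=5.6591, (cx,cy)=(0.3543,-0.9351)
member 3 (1-3): L=3.3719, (cx,cy)=(0.9979,0.0641)
member 4 (2-3): L=5.6734, (cx,cy)=(0.2397,0.9708)
member 5 (2-4): L=3.0390, (cx,cy)=(1.0000,0.0000)
member 6 (3-4): L=5.7582, (cx,cy)=(0.2916,-0.9565)
member 7 (3-5): L=3.2678, (cx,cy)=(0.9998,0.0217)
member 8 (4-5): L=5.8006, (cx,cy)=(0.2738,0.9618)
member 9 (4-6): L=3.3300, (cx,cy)=(1.0000,0.0000)
member 10 (5-6): L=5.8446, (cx,cy)=(0.2981,-0.9545)
solve A·x = −loads:
  F[0-1] = -2424.6270 N (compression)
  F[0-2] = +1265.5764 N (tension)
  F[1-2] = -919.7714 N (compression)
  F[1-3] = -941.6378 N (compression)
  F[2-3] = +885.9394 N (tension)
  F[2-4] = +727.3314 N (tension)
  F[3-4] = -847.0354 N (compression)
  F[3-5] = -480.4636 N (compression)
  F[4-5] = +842.4107 N (tension)
  F[4-6] = +249.7279 N (tension)
  F[5-6] = -837.8699 N (compression)
  Rx@0 = -634.7300 N
  Ry@0 = +2341.1213 N
  Ry@6 = +799.7887 N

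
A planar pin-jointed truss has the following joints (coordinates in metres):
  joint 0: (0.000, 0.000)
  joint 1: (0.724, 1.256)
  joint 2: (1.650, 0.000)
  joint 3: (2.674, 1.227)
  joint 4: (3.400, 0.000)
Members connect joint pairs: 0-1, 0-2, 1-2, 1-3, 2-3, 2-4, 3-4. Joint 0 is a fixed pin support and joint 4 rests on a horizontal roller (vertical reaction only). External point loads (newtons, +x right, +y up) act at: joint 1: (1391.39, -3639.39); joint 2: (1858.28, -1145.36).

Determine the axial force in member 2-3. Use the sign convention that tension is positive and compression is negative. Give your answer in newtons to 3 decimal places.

N=5 nodes, M=7 members, R=3 reactions → 2N=10, M+R=10
member 0 (0-1): L=1.4497, (cx,cy)=(0.4994,0.8664)
member 1 (0-2): L=1.6500, (cx,cy)=(1.0000,0.0000)
member 2 (1-2): L=1.5605, (cx,cy)=(0.5934,-0.8049)
member 3 (1-3): L=1.9502, (cx,cy)=(0.9999,-0.0149)
member 4 (2-3): L=1.5982, (cx,cy)=(0.6407,0.7678)
member 5 (2-4): L=1.7500, (cx,cy)=(1.0000,0.0000)
member 6 (3-4): L=1.4257, (cx,cy)=(0.5092,-0.8606)
solve A·x = −loads:
  F[0-1] = -3393.4049 N (compression)
  F[0-2] = +4944.3498 N (tension)
  F[1-2] = -820.9746 N (compression)
  F[1-3] = -2599.1764 N (compression)
  F[2-3] = +2352.5052 N (tension)
  F[2-4] = +1091.5492 N (tension)
  F[3-4] = -2143.5478 N (compression)
  Rx@0 = -3249.6700 N
  Ry@0 = +2939.9417 N
  Ry@4 = +1844.8083 N

2352.505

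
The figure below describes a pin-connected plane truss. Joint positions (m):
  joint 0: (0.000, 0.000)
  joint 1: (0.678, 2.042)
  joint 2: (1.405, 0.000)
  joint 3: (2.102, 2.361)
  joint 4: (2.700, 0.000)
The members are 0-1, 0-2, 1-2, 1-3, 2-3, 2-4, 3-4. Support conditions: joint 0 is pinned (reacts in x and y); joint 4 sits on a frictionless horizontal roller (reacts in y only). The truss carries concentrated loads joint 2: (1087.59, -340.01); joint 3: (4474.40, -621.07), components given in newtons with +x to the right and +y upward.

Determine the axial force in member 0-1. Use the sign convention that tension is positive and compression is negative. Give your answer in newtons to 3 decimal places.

N=5 nodes, M=7 members, R=3 reactions → 2N=10, M+R=10
member 0 (0-1): L=2.1516, (cx,cy)=(0.3151,0.9491)
member 1 (0-2): L=1.4050, (cx,cy)=(1.0000,0.0000)
member 2 (1-2): L=2.1676, (cx,cy)=(0.3354,-0.9421)
member 3 (1-3): L=1.4593, (cx,cy)=(0.9758,0.2186)
member 4 (2-3): L=2.4617, (cx,cy)=(0.2831,0.9591)
member 5 (2-4): L=1.2950, (cx,cy)=(1.0000,0.0000)
member 6 (3-4): L=2.4356, (cx,cy)=(0.2455,-0.9694)
solve A·x = −loads:
  F[0-1] = +3805.8721 N (tension)
  F[0-2] = +4362.7136 N (tension)
  F[1-2] = -3286.7536 N (compression)
  F[1-3] = +2358.7026 N (tension)
  F[2-3] = +3582.9946 N (tension)
  F[2-4] = +1158.2761 N (tension)
  F[3-4] = -4717.4654 N (compression)
  Rx@0 = -5561.9900 N
  Ry@0 = -3611.9798 N
  Ry@4 = +4573.0598 N

3805.872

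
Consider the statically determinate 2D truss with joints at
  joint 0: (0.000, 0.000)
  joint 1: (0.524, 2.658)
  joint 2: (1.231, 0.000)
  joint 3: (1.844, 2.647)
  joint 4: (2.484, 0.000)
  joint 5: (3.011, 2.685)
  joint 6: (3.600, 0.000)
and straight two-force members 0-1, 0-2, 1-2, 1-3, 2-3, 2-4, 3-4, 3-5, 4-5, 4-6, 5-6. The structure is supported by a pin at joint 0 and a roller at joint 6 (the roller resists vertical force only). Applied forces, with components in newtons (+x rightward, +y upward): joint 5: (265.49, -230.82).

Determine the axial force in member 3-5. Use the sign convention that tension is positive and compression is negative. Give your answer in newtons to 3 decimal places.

N=7 nodes, M=11 members, R=3 reactions → 2N=14, M+R=14
member 0 (0-1): L=2.7092, (cx,cy)=(0.1934,0.9811)
member 1 (0-2): L=1.2310, (cx,cy)=(1.0000,0.0000)
member 2 (1-2): L=2.7504, (cx,cy)=(0.2571,-0.9664)
member 3 (1-3): L=1.3200, (cx,cy)=(1.0000,-0.0083)
member 4 (2-3): L=2.7171, (cx,cy)=(0.2256,0.9742)
member 5 (2-4): L=1.2530, (cx,cy)=(1.0000,0.0000)
member 6 (3-4): L=2.7233, (cx,cy)=(0.2350,-0.9720)
member 7 (3-5): L=1.1676, (cx,cy)=(0.9995,0.0325)
member 8 (4-5): L=2.7362, (cx,cy)=(0.1926,0.9813)
member 9 (4-6): L=1.1160, (cx,cy)=(1.0000,0.0000)
member 10 (5-6): L=2.7488, (cx,cy)=(0.2143,-0.9768)
solve A·x = −loads:
  F[0-1] = +163.3308 N (tension)
  F[0-2] = +233.8989 N (tension)
  F[1-2] = -166.4598 N (compression)
  F[1-3] = +74.3825 N (tension)
  F[2-3] = +165.1238 N (tension)
  F[2-4] = +153.8562 N (tension)
  F[3-4] = -159.8656 N (compression)
  F[3-5] = +149.2831 N (tension)
  F[4-5] = +158.3530 N (tension)
  F[4-6] = +85.7870 N (tension)
  F[5-6] = -400.3654 N (compression)
  Rx@0 = -265.4900 N
  Ry@0 = -160.2466 N
  Ry@6 = +391.0666 N

149.283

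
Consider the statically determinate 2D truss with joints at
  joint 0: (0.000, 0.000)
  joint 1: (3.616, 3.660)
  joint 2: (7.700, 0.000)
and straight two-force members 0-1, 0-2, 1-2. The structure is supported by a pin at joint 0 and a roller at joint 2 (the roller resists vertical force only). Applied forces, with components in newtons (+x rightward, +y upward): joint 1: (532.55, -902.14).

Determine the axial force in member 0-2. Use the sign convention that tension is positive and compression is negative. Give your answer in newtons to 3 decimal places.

N=3 nodes, M=3 members, R=3 reactions → 2N=6, M+R=6
member 0 (0-1): L=5.1450, (cx,cy)=(0.7028,0.7114)
member 1 (0-2): L=7.7000, (cx,cy)=(1.0000,0.0000)
member 2 (1-2): L=5.4840, (cx,cy)=(0.7447,-0.6674)
solve A·x = −loads:
  F[0-1] = -316.7853 N (compression)
  F[0-2] = +755.1924 N (tension)
  F[1-2] = -1014.0800 N (compression)
  Rx@0 = -532.5500 N
  Ry@0 = +225.3515 N
  Ry@2 = +676.7885 N

755.192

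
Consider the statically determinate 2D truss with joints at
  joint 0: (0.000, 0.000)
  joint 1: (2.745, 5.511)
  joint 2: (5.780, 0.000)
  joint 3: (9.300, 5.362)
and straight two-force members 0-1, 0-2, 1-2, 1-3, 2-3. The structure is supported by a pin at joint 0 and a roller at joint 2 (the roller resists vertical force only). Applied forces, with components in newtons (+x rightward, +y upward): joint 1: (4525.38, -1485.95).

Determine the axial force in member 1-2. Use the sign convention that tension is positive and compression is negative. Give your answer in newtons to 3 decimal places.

N=4 nodes, M=5 members, R=3 reactions → 2N=8, M+R=8
member 0 (0-1): L=6.1568, (cx,cy)=(0.4458,0.8951)
member 1 (0-2): L=5.7800, (cx,cy)=(1.0000,0.0000)
member 2 (1-2): L=6.2915, (cx,cy)=(0.4824,-0.8760)
member 3 (1-3): L=6.5567, (cx,cy)=(0.9997,-0.0227)
member 4 (2-3): L=6.4142, (cx,cy)=(0.5488,0.8360)
solve A·x = −loads:
  F[0-1] = +3948.7036 N (tension)
  F[0-2] = +2764.8555 N (tension)
  F[1-2] = -5731.4500 N (compression)
  F[1-3] = -0.0000 N (tension)
  F[2-3] = +0.0000 N (tension)
  Rx@0 = -4525.3800 N
  Ry@0 = -3534.5175 N
  Ry@2 = +5020.4675 N

-5731.450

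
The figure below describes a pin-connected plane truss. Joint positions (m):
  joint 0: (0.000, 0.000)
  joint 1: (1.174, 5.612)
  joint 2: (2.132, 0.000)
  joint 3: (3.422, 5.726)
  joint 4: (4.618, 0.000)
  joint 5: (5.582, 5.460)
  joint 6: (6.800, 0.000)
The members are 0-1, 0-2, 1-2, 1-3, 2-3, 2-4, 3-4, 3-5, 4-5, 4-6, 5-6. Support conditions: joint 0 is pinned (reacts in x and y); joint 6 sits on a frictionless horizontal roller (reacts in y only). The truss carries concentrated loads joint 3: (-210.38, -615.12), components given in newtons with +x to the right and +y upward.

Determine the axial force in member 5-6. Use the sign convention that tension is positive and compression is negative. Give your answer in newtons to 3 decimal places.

-135.652

N=7 nodes, M=11 members, R=3 reactions → 2N=14, M+R=14
member 0 (0-1): L=5.7335, (cx,cy)=(0.2048,0.9788)
member 1 (0-2): L=2.1320, (cx,cy)=(1.0000,0.0000)
member 2 (1-2): L=5.6932, (cx,cy)=(0.1683,-0.9857)
member 3 (1-3): L=2.2509, (cx,cy)=(0.9987,0.0506)
member 4 (2-3): L=5.8695, (cx,cy)=(0.2198,0.9755)
member 5 (2-4): L=2.4860, (cx,cy)=(1.0000,0.0000)
member 6 (3-4): L=5.8496, (cx,cy)=(0.2045,-0.9789)
member 7 (3-5): L=2.1763, (cx,cy)=(0.9925,-0.1222)
member 8 (4-5): L=5.5444, (cx,cy)=(0.1739,0.9848)
member 9 (4-6): L=2.1820, (cx,cy)=(1.0000,0.0000)
member 10 (5-6): L=5.5942, (cx,cy)=(0.2177,-0.9760)
solve A·x = −loads:
  F[0-1] = -493.1717 N (compression)
  F[0-2] = -109.3971 N (compression)
  F[1-2] = +480.3517 N (tension)
  F[1-3] = -182.0460 N (compression)
  F[2-3] = -485.3697 N (compression)
  F[2-4] = +78.1068 N (tension)
  F[3-4] = -128.7402 N (compression)
  F[3-5] = -52.1759 N (compression)
  F[4-5] = +127.9697 N (tension)
  F[4-6] = +29.5349 N (tension)
  F[5-6] = -135.6520 N (compression)
  Rx@0 = +210.3800 N
  Ry@0 = +482.7222 N
  Ry@6 = +132.3978 N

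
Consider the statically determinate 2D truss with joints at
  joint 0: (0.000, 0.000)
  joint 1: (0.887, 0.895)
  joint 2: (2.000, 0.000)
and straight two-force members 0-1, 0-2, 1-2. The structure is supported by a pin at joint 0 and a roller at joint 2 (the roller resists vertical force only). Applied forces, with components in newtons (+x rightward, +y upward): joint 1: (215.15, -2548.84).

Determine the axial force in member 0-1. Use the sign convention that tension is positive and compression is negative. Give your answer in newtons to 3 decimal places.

N=3 nodes, M=3 members, R=3 reactions → 2N=6, M+R=6
member 0 (0-1): L=1.2601, (cx,cy)=(0.7039,0.7103)
member 1 (0-2): L=2.0000, (cx,cy)=(1.0000,0.0000)
member 2 (1-2): L=1.4282, (cx,cy)=(0.7793,-0.6267)
solve A·x = −loads:
  F[0-1] = -1861.4643 N (compression)
  F[0-2] = +1525.4817 N (tension)
  F[1-2] = -1957.5146 N (compression)
  Rx@0 = -215.1500 N
  Ry@0 = +1322.1498 N
  Ry@2 = +1226.6902 N

-1861.464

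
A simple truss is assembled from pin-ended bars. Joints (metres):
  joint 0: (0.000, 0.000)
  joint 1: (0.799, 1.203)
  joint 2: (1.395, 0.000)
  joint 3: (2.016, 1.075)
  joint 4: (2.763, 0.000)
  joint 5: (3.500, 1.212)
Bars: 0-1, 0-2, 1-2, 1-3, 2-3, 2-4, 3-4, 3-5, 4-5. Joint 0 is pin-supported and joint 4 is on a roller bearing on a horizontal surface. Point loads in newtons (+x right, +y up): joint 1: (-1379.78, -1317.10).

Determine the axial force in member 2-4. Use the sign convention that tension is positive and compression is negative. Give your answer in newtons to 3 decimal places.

N=6 nodes, M=9 members, R=3 reactions → 2N=12, M+R=12
member 0 (0-1): L=1.4442, (cx,cy)=(0.5533,0.8330)
member 1 (0-2): L=1.3950, (cx,cy)=(1.0000,0.0000)
member 2 (1-2): L=1.3425, (cx,cy)=(0.4439,-0.8961)
member 3 (1-3): L=1.2237, (cx,cy)=(0.9945,-0.1046)
member 4 (2-3): L=1.2415, (cx,cy)=(0.5002,0.8659)
member 5 (2-4): L=1.3680, (cx,cy)=(1.0000,0.0000)
member 6 (3-4): L=1.3091, (cx,cy)=(0.5706,-0.8212)
member 7 (3-5): L=1.4903, (cx,cy)=(0.9958,0.0919)
member 8 (4-5): L=1.4185, (cx,cy)=(0.5196,0.8544)
solve A·x = −loads:
  F[0-1] = -1845.0898 N (compression)
  F[0-2] = -358.9634 N (compression)
  F[1-2] = +214.4177 N (tension)
  F[1-3] = +265.2312 N (tension)
  F[2-3] = -221.8850 N (compression)
  F[2-4] = -152.7870 N (compression)
  F[3-4] = +267.7472 N (tension)
  F[3-5] = +0.0000 N (tension)
  F[4-5] = -0.0000 N (compression)
  Rx@0 = +1379.7800 N
  Ry@0 = +1536.9742 N
  Ry@4 = -219.8742 N

-152.787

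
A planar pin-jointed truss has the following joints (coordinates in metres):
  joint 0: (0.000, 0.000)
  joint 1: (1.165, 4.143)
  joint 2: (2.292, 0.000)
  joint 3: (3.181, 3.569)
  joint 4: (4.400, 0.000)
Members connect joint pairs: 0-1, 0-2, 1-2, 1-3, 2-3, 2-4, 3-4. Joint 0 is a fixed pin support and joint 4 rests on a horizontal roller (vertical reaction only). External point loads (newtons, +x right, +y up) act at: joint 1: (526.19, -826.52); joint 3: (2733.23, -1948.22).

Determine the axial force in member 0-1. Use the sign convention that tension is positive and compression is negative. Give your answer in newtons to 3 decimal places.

1625.751

N=5 nodes, M=7 members, R=3 reactions → 2N=10, M+R=10
member 0 (0-1): L=4.3037, (cx,cy)=(0.2707,0.9627)
member 1 (0-2): L=2.2920, (cx,cy)=(1.0000,0.0000)
member 2 (1-2): L=4.2936, (cx,cy)=(0.2625,-0.9649)
member 3 (1-3): L=2.0961, (cx,cy)=(0.9618,-0.2738)
member 4 (2-3): L=3.6781, (cx,cy)=(0.2417,0.9704)
member 5 (2-4): L=2.1080, (cx,cy)=(1.0000,0.0000)
member 6 (3-4): L=3.7714, (cx,cy)=(0.3232,-0.9463)
solve A·x = −loads:
  F[0-1] = +1625.7512 N (tension)
  F[0-2] = +2819.3316 N (tension)
  F[1-2] = -2659.0181 N (compression)
  F[1-3] = +636.1726 N (tension)
  F[2-3] = +2644.1810 N (tension)
  F[2-4] = +1482.2659 N (tension)
  F[3-4] = -4585.9471 N (compression)
  Rx@0 = -3259.4200 N
  Ry@0 = -1565.0524 N
  Ry@4 = +4339.7924 N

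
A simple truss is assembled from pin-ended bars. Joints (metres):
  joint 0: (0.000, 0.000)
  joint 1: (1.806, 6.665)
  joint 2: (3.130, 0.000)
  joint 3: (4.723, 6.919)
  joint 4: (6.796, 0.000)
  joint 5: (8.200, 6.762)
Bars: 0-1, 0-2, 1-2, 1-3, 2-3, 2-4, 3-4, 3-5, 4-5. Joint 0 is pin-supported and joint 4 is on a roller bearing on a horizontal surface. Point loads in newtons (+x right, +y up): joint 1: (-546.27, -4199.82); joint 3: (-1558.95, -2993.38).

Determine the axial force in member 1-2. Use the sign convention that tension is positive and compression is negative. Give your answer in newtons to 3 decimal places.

N=6 nodes, M=9 members, R=3 reactions → 2N=12, M+R=12
member 0 (0-1): L=6.9054, (cx,cy)=(0.2615,0.9652)
member 1 (0-2): L=3.1300, (cx,cy)=(1.0000,0.0000)
member 2 (1-2): L=6.7952, (cx,cy)=(0.1948,-0.9808)
member 3 (1-3): L=2.9280, (cx,cy)=(0.9962,0.0867)
member 4 (2-3): L=7.1000, (cx,cy)=(0.2244,0.9745)
member 5 (2-4): L=3.6660, (cx,cy)=(1.0000,0.0000)
member 6 (3-4): L=7.2229, (cx,cy)=(0.2870,-0.9579)
member 7 (3-5): L=3.4805, (cx,cy)=(0.9990,-0.0451)
member 8 (4-5): L=6.9062, (cx,cy)=(0.2033,0.9791)
solve A·x = −loads:
  F[0-1] = -6340.4105 N (compression)
  F[0-2] = -446.9723 N (compression)
  F[1-2] = +1827.0960 N (tension)
  F[1-3] = -1473.5283 N (compression)
  F[2-3] = -1838.9633 N (compression)
  F[2-4] = +321.6239 N (tension)
  F[3-4] = -1120.6217 N (compression)
  F[3-5] = +0.0000 N (tension)
  F[4-5] = -0.0000 N (compression)
  Rx@0 = +2105.2200 N
  Ry@0 = +6119.7238 N
  Ry@4 = +1073.4762 N

1827.096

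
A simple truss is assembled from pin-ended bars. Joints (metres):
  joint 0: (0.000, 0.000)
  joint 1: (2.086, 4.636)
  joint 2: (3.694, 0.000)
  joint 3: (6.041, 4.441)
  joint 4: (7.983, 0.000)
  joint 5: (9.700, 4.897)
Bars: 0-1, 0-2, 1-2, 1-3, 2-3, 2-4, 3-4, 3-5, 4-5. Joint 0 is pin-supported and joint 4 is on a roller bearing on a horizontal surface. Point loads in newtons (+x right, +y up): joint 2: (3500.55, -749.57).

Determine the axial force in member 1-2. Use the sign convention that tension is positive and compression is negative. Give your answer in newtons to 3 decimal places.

N=6 nodes, M=9 members, R=3 reactions → 2N=12, M+R=12
member 0 (0-1): L=5.0837, (cx,cy)=(0.4103,0.9119)
member 1 (0-2): L=3.6940, (cx,cy)=(1.0000,0.0000)
member 2 (1-2): L=4.9070, (cx,cy)=(0.3277,-0.9448)
member 3 (1-3): L=3.9598, (cx,cy)=(0.9988,-0.0492)
member 4 (2-3): L=5.0230, (cx,cy)=(0.4672,0.8841)
member 5 (2-4): L=4.2890, (cx,cy)=(1.0000,0.0000)
member 6 (3-4): L=4.8470, (cx,cy)=(0.4007,-0.9162)
member 7 (3-5): L=3.6873, (cx,cy)=(0.9923,0.1237)
member 8 (4-5): L=5.1893, (cx,cy)=(0.3309,0.9437)
solve A·x = −loads:
  F[0-1] = -441.6087 N (compression)
  F[0-2] = +3681.7562 N (tension)
  F[1-2] = +443.2932 N (tension)
  F[1-3] = -326.8693 N (compression)
  F[2-3] = +374.1029 N (tension)
  F[2-4] = +151.6741 N (tension)
  F[3-4] = -378.5639 N (compression)
  F[3-5] = -0.0000 N (compression)
  F[4-5] = -0.0000 N (compression)
  Rx@0 = -3500.5500 N
  Ry@0 = +402.7190 N
  Ry@4 = +346.8510 N

443.293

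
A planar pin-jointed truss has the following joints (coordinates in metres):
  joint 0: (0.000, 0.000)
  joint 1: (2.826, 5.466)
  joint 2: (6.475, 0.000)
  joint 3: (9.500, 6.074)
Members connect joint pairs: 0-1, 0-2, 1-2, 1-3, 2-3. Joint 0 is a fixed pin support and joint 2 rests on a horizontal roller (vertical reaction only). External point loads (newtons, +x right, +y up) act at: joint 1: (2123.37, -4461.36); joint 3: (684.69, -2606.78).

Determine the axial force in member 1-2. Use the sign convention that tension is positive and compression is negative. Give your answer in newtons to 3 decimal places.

N=4 nodes, M=5 members, R=3 reactions → 2N=8, M+R=8
member 0 (0-1): L=6.1533, (cx,cy)=(0.4593,0.8883)
member 1 (0-2): L=6.4750, (cx,cy)=(1.0000,0.0000)
member 2 (1-2): L=6.5721, (cx,cy)=(0.5552,-0.8317)
member 3 (1-3): L=6.7016, (cx,cy)=(0.9959,0.0907)
member 4 (2-3): L=6.7856, (cx,cy)=(0.4458,0.8951)
solve A·x = −loads:
  F[0-1] = +1281.5516 N (tension)
  F[0-2] = +2219.4898 N (tension)
  F[1-2] = -6505.3973 N (compression)
  F[1-3] = +2085.7726 N (tension)
  F[2-3] = -3123.5676 N (compression)
  Rx@0 = -2808.0600 N
  Ry@0 = -1138.4022 N
  Ry@2 = +8206.5422 N

-6505.397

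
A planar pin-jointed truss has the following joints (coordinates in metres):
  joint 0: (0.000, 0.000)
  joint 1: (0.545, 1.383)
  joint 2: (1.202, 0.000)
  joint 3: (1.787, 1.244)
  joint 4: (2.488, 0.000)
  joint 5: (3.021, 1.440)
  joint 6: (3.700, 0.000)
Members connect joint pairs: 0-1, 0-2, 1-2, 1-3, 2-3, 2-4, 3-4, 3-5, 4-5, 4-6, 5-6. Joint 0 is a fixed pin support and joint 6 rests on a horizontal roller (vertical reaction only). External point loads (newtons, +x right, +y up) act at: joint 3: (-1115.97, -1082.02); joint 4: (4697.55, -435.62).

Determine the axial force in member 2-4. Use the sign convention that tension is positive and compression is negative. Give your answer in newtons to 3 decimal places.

5129.168

N=7 nodes, M=11 members, R=3 reactions → 2N=14, M+R=14
member 0 (0-1): L=1.4865, (cx,cy)=(0.3666,0.9304)
member 1 (0-2): L=1.2020, (cx,cy)=(1.0000,0.0000)
member 2 (1-2): L=1.5311, (cx,cy)=(0.4291,-0.9033)
member 3 (1-3): L=1.2498, (cx,cy)=(0.9938,-0.1112)
member 4 (2-3): L=1.3747, (cx,cy)=(0.4256,0.9049)
member 5 (2-4): L=1.2860, (cx,cy)=(1.0000,0.0000)
member 6 (3-4): L=1.4279, (cx,cy)=(0.4909,-0.8712)
member 7 (3-5): L=1.2495, (cx,cy)=(0.9876,0.1569)
member 8 (4-5): L=1.5355, (cx,cy)=(0.3471,0.9378)
member 9 (4-6): L=1.2120, (cx,cy)=(1.0000,0.0000)
member 10 (5-6): L=1.5921, (cx,cy)=(0.4265,-0.9045)
solve A·x = −loads:
  F[0-1] = -1157.9690 N (compression)
  F[0-2] = +4006.1266 N (tension)
  F[1-2] = +1315.2510 N (tension)
  F[1-3] = -995.0905 N (compression)
  F[2-3] = -1312.8157 N (compression)
  F[2-4] = +5129.1676 N (tension)
  F[3-4] = -77.1610 N (compression)
  F[3-5] = -398.6730 N (compression)
  F[4-5] = +536.1829 N (tension)
  F[4-6] = +207.6157 N (tension)
  F[5-6] = -486.7978 N (compression)
  Rx@0 = -3581.5800 N
  Ry@0 = +1077.3358 N
  Ry@6 = +440.3042 N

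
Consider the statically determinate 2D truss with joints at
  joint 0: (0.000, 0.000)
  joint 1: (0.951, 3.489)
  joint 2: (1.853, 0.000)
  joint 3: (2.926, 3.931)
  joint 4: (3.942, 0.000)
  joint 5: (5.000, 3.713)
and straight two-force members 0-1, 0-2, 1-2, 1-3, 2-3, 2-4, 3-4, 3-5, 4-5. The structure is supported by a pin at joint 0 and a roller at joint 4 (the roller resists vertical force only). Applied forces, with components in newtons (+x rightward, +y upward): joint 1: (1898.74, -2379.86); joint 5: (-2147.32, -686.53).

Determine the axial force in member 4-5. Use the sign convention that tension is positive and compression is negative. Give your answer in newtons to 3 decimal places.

N=6 nodes, M=9 members, R=3 reactions → 2N=12, M+R=12
member 0 (0-1): L=3.6163, (cx,cy)=(0.2630,0.9648)
member 1 (0-2): L=1.8530, (cx,cy)=(1.0000,0.0000)
member 2 (1-2): L=3.6037, (cx,cy)=(0.2503,-0.9682)
member 3 (1-3): L=2.0239, (cx,cy)=(0.9759,0.2184)
member 4 (2-3): L=4.0748, (cx,cy)=(0.2633,0.9647)
member 5 (2-4): L=2.0890, (cx,cy)=(1.0000,0.0000)
member 6 (3-4): L=4.0602, (cx,cy)=(0.2502,-0.9682)
member 7 (3-5): L=2.0854, (cx,cy)=(0.9945,-0.1045)
member 8 (4-5): L=3.8608, (cx,cy)=(0.2740,0.9617)
solve A·x = −loads:
  F[0-1] = -2035.1300 N (compression)
  F[0-2] = +286.6124 N (tension)
  F[1-2] = -938.3757 N (compression)
  F[1-3] = -2253.4567 N (compression)
  F[2-3] = +941.7430 N (tension)
  F[2-4] = -196.2453 N (compression)
  F[3-4] = -224.3200 N (compression)
  F[3-5] = -1905.3810 N (compression)
  F[4-5] = -920.9643 N (compression)
  Rx@0 = +248.5800 N
  Ry@0 = +1963.4977 N
  Ry@4 = +1102.8923 N

-920.964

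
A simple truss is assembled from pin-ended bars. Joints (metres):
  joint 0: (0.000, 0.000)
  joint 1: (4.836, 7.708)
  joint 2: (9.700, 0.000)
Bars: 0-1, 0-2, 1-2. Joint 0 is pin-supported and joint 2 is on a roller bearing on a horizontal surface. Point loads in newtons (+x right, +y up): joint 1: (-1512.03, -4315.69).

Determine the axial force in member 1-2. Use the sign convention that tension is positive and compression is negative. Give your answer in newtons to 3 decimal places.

N=3 nodes, M=3 members, R=3 reactions → 2N=6, M+R=6
member 0 (0-1): L=9.0995, (cx,cy)=(0.5315,0.8471)
member 1 (0-2): L=9.7000, (cx,cy)=(1.0000,0.0000)
member 2 (1-2): L=9.1144, (cx,cy)=(0.5337,-0.8457)
solve A·x = −loads:
  F[0-1] = -3973.1537 N (compression)
  F[0-2] = +599.5428 N (tension)
  F[1-2] = -1123.4490 N (compression)
  Rx@0 = +1512.0300 N
  Ry@0 = +3365.5921 N
  Ry@2 = +950.0979 N

-1123.449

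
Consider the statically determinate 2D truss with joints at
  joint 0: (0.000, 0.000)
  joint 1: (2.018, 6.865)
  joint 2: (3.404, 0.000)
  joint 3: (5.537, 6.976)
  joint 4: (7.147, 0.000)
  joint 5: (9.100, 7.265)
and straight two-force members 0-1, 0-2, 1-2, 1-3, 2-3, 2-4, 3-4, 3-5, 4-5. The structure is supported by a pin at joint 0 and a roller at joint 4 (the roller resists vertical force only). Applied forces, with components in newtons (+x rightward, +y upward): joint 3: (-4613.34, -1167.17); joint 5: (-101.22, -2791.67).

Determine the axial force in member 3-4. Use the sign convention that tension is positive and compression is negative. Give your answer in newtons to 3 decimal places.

3071.254

N=6 nodes, M=9 members, R=3 reactions → 2N=12, M+R=12
member 0 (0-1): L=7.1555, (cx,cy)=(0.2820,0.9594)
member 1 (0-2): L=3.4040, (cx,cy)=(1.0000,0.0000)
member 2 (1-2): L=7.0035, (cx,cy)=(0.1979,-0.9802)
member 3 (1-3): L=3.5208, (cx,cy)=(0.9995,0.0315)
member 4 (2-3): L=7.2948, (cx,cy)=(0.2924,0.9563)
member 5 (2-4): L=3.7430, (cx,cy)=(1.0000,0.0000)
member 6 (3-4): L=7.1594, (cx,cy)=(0.2249,-0.9744)
member 7 (3-5): L=3.5747, (cx,cy)=(0.9967,0.0808)
member 8 (4-5): L=7.5229, (cx,cy)=(0.2596,0.9657)
solve A·x = −loads:
  F[0-1] = -4279.6438 N (compression)
  F[0-2] = -3507.6039 N (compression)
  F[1-2] = +4123.6684 N (tension)
  F[1-3] = -2024.0388 N (compression)
  F[2-3] = -4226.8398 N (compression)
  F[2-4] = -1455.6009 N (compression)
  F[3-4] = +3071.2542 N (tension)
  F[3-5] = +665.8973 N (tension)
  F[4-5] = -2946.5282 N (compression)
  Rx@0 = +4714.5600 N
  Ry@0 = +4105.9235 N
  Ry@4 = -147.0835 N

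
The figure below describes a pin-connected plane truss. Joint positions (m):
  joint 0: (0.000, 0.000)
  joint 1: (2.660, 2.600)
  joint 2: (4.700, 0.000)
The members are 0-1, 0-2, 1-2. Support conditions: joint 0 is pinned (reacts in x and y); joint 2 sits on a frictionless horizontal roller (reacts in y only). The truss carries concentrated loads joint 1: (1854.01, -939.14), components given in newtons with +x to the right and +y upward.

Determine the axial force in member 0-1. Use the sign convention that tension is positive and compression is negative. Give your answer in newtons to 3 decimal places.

N=3 nodes, M=3 members, R=3 reactions → 2N=6, M+R=6
member 0 (0-1): L=3.7196, (cx,cy)=(0.7151,0.6990)
member 1 (0-2): L=4.7000, (cx,cy)=(1.0000,0.0000)
member 2 (1-2): L=3.3048, (cx,cy)=(0.6173,-0.7867)
solve A·x = −loads:
  F[0-1] = +884.1200 N (tension)
  F[0-2] = +1221.7527 N (tension)
  F[1-2] = -1979.2301 N (compression)
  Rx@0 = -1854.0100 N
  Ry@0 = -617.9958 N
  Ry@2 = +1557.1358 N

884.120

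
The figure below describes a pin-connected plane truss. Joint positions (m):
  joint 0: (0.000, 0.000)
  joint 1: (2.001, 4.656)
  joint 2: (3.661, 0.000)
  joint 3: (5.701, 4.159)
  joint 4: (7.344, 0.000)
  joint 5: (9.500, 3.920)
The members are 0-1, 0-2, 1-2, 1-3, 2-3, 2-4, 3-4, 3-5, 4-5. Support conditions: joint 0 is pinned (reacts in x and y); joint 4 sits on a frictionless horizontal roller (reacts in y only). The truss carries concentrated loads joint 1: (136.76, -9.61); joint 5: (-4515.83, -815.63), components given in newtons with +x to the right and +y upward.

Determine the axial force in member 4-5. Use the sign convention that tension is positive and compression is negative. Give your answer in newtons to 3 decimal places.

N=6 nodes, M=9 members, R=3 reactions → 2N=12, M+R=12
member 0 (0-1): L=5.0678, (cx,cy)=(0.3948,0.9187)
member 1 (0-2): L=3.6610, (cx,cy)=(1.0000,0.0000)
member 2 (1-2): L=4.9431, (cx,cy)=(0.3358,-0.9419)
member 3 (1-3): L=3.7332, (cx,cy)=(0.9911,-0.1331)
member 4 (2-3): L=4.6324, (cx,cy)=(0.4404,0.8978)
member 5 (2-4): L=3.6830, (cx,cy)=(1.0000,0.0000)
member 6 (3-4): L=4.4718, (cx,cy)=(0.3674,-0.9301)
member 7 (3-5): L=3.8065, (cx,cy)=(0.9980,-0.0628)
member 8 (4-5): L=4.4738, (cx,cy)=(0.4819,0.8762)
solve A·x = −loads:
  F[0-1] = -2276.2002 N (compression)
  F[0-2] = -3480.3172 N (compression)
  F[1-2] = +2476.2455 N (tension)
  F[1-3] = -1883.8635 N (compression)
  F[2-3] = -2597.9128 N (compression)
  F[2-4] = -1504.6688 N (compression)
  F[3-4] = +2504.1036 N (tension)
  F[3-5] = -3938.9808 N (compression)
  F[4-5] = -1213.1113 N (compression)
  Rx@0 = +4379.0700 N
  Ry@0 = +2091.2510 N
  Ry@4 = -1266.0110 N

-1213.111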